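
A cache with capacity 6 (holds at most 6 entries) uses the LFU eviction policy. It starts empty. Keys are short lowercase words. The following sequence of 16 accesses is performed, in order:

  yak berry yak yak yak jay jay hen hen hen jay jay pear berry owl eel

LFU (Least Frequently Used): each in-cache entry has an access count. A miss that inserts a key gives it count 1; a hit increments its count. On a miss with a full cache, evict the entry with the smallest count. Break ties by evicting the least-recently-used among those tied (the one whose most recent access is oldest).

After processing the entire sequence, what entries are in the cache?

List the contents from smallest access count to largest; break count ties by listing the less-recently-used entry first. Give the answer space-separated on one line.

LFU simulation (capacity=6):
  1. access yak: MISS. Cache: [yak(c=1)]
  2. access berry: MISS. Cache: [yak(c=1) berry(c=1)]
  3. access yak: HIT, count now 2. Cache: [berry(c=1) yak(c=2)]
  4. access yak: HIT, count now 3. Cache: [berry(c=1) yak(c=3)]
  5. access yak: HIT, count now 4. Cache: [berry(c=1) yak(c=4)]
  6. access jay: MISS. Cache: [berry(c=1) jay(c=1) yak(c=4)]
  7. access jay: HIT, count now 2. Cache: [berry(c=1) jay(c=2) yak(c=4)]
  8. access hen: MISS. Cache: [berry(c=1) hen(c=1) jay(c=2) yak(c=4)]
  9. access hen: HIT, count now 2. Cache: [berry(c=1) jay(c=2) hen(c=2) yak(c=4)]
  10. access hen: HIT, count now 3. Cache: [berry(c=1) jay(c=2) hen(c=3) yak(c=4)]
  11. access jay: HIT, count now 3. Cache: [berry(c=1) hen(c=3) jay(c=3) yak(c=4)]
  12. access jay: HIT, count now 4. Cache: [berry(c=1) hen(c=3) yak(c=4) jay(c=4)]
  13. access pear: MISS. Cache: [berry(c=1) pear(c=1) hen(c=3) yak(c=4) jay(c=4)]
  14. access berry: HIT, count now 2. Cache: [pear(c=1) berry(c=2) hen(c=3) yak(c=4) jay(c=4)]
  15. access owl: MISS. Cache: [pear(c=1) owl(c=1) berry(c=2) hen(c=3) yak(c=4) jay(c=4)]
  16. access eel: MISS, evict pear(c=1). Cache: [owl(c=1) eel(c=1) berry(c=2) hen(c=3) yak(c=4) jay(c=4)]
Total: 9 hits, 7 misses, 1 evictions

Answer: owl eel berry hen yak jay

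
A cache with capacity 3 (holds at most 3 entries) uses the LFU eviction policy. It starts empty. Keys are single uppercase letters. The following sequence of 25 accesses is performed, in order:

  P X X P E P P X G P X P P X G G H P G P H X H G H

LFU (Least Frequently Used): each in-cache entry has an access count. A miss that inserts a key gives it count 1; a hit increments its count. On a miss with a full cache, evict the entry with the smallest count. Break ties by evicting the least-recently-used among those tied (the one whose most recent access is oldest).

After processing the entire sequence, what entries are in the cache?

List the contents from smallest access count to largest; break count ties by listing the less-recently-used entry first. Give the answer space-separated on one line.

LFU simulation (capacity=3):
  1. access P: MISS. Cache: [P(c=1)]
  2. access X: MISS. Cache: [P(c=1) X(c=1)]
  3. access X: HIT, count now 2. Cache: [P(c=1) X(c=2)]
  4. access P: HIT, count now 2. Cache: [X(c=2) P(c=2)]
  5. access E: MISS. Cache: [E(c=1) X(c=2) P(c=2)]
  6. access P: HIT, count now 3. Cache: [E(c=1) X(c=2) P(c=3)]
  7. access P: HIT, count now 4. Cache: [E(c=1) X(c=2) P(c=4)]
  8. access X: HIT, count now 3. Cache: [E(c=1) X(c=3) P(c=4)]
  9. access G: MISS, evict E(c=1). Cache: [G(c=1) X(c=3) P(c=4)]
  10. access P: HIT, count now 5. Cache: [G(c=1) X(c=3) P(c=5)]
  11. access X: HIT, count now 4. Cache: [G(c=1) X(c=4) P(c=5)]
  12. access P: HIT, count now 6. Cache: [G(c=1) X(c=4) P(c=6)]
  13. access P: HIT, count now 7. Cache: [G(c=1) X(c=4) P(c=7)]
  14. access X: HIT, count now 5. Cache: [G(c=1) X(c=5) P(c=7)]
  15. access G: HIT, count now 2. Cache: [G(c=2) X(c=5) P(c=7)]
  16. access G: HIT, count now 3. Cache: [G(c=3) X(c=5) P(c=7)]
  17. access H: MISS, evict G(c=3). Cache: [H(c=1) X(c=5) P(c=7)]
  18. access P: HIT, count now 8. Cache: [H(c=1) X(c=5) P(c=8)]
  19. access G: MISS, evict H(c=1). Cache: [G(c=1) X(c=5) P(c=8)]
  20. access P: HIT, count now 9. Cache: [G(c=1) X(c=5) P(c=9)]
  21. access H: MISS, evict G(c=1). Cache: [H(c=1) X(c=5) P(c=9)]
  22. access X: HIT, count now 6. Cache: [H(c=1) X(c=6) P(c=9)]
  23. access H: HIT, count now 2. Cache: [H(c=2) X(c=6) P(c=9)]
  24. access G: MISS, evict H(c=2). Cache: [G(c=1) X(c=6) P(c=9)]
  25. access H: MISS, evict G(c=1). Cache: [H(c=1) X(c=6) P(c=9)]
Total: 16 hits, 9 misses, 6 evictions

Answer: H X P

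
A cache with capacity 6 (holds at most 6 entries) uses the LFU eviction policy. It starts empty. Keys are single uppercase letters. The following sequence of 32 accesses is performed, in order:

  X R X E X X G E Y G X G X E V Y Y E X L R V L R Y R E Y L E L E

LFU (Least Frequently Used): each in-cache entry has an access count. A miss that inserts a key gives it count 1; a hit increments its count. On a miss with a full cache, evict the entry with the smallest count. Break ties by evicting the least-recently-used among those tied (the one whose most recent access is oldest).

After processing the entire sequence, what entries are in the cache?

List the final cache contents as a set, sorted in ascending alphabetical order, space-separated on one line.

Answer: E G L R X Y

Derivation:
LFU simulation (capacity=6):
  1. access X: MISS. Cache: [X(c=1)]
  2. access R: MISS. Cache: [X(c=1) R(c=1)]
  3. access X: HIT, count now 2. Cache: [R(c=1) X(c=2)]
  4. access E: MISS. Cache: [R(c=1) E(c=1) X(c=2)]
  5. access X: HIT, count now 3. Cache: [R(c=1) E(c=1) X(c=3)]
  6. access X: HIT, count now 4. Cache: [R(c=1) E(c=1) X(c=4)]
  7. access G: MISS. Cache: [R(c=1) E(c=1) G(c=1) X(c=4)]
  8. access E: HIT, count now 2. Cache: [R(c=1) G(c=1) E(c=2) X(c=4)]
  9. access Y: MISS. Cache: [R(c=1) G(c=1) Y(c=1) E(c=2) X(c=4)]
  10. access G: HIT, count now 2. Cache: [R(c=1) Y(c=1) E(c=2) G(c=2) X(c=4)]
  11. access X: HIT, count now 5. Cache: [R(c=1) Y(c=1) E(c=2) G(c=2) X(c=5)]
  12. access G: HIT, count now 3. Cache: [R(c=1) Y(c=1) E(c=2) G(c=3) X(c=5)]
  13. access X: HIT, count now 6. Cache: [R(c=1) Y(c=1) E(c=2) G(c=3) X(c=6)]
  14. access E: HIT, count now 3. Cache: [R(c=1) Y(c=1) G(c=3) E(c=3) X(c=6)]
  15. access V: MISS. Cache: [R(c=1) Y(c=1) V(c=1) G(c=3) E(c=3) X(c=6)]
  16. access Y: HIT, count now 2. Cache: [R(c=1) V(c=1) Y(c=2) G(c=3) E(c=3) X(c=6)]
  17. access Y: HIT, count now 3. Cache: [R(c=1) V(c=1) G(c=3) E(c=3) Y(c=3) X(c=6)]
  18. access E: HIT, count now 4. Cache: [R(c=1) V(c=1) G(c=3) Y(c=3) E(c=4) X(c=6)]
  19. access X: HIT, count now 7. Cache: [R(c=1) V(c=1) G(c=3) Y(c=3) E(c=4) X(c=7)]
  20. access L: MISS, evict R(c=1). Cache: [V(c=1) L(c=1) G(c=3) Y(c=3) E(c=4) X(c=7)]
  21. access R: MISS, evict V(c=1). Cache: [L(c=1) R(c=1) G(c=3) Y(c=3) E(c=4) X(c=7)]
  22. access V: MISS, evict L(c=1). Cache: [R(c=1) V(c=1) G(c=3) Y(c=3) E(c=4) X(c=7)]
  23. access L: MISS, evict R(c=1). Cache: [V(c=1) L(c=1) G(c=3) Y(c=3) E(c=4) X(c=7)]
  24. access R: MISS, evict V(c=1). Cache: [L(c=1) R(c=1) G(c=3) Y(c=3) E(c=4) X(c=7)]
  25. access Y: HIT, count now 4. Cache: [L(c=1) R(c=1) G(c=3) E(c=4) Y(c=4) X(c=7)]
  26. access R: HIT, count now 2. Cache: [L(c=1) R(c=2) G(c=3) E(c=4) Y(c=4) X(c=7)]
  27. access E: HIT, count now 5. Cache: [L(c=1) R(c=2) G(c=3) Y(c=4) E(c=5) X(c=7)]
  28. access Y: HIT, count now 5. Cache: [L(c=1) R(c=2) G(c=3) E(c=5) Y(c=5) X(c=7)]
  29. access L: HIT, count now 2. Cache: [R(c=2) L(c=2) G(c=3) E(c=5) Y(c=5) X(c=7)]
  30. access E: HIT, count now 6. Cache: [R(c=2) L(c=2) G(c=3) Y(c=5) E(c=6) X(c=7)]
  31. access L: HIT, count now 3. Cache: [R(c=2) G(c=3) L(c=3) Y(c=5) E(c=6) X(c=7)]
  32. access E: HIT, count now 7. Cache: [R(c=2) G(c=3) L(c=3) Y(c=5) X(c=7) E(c=7)]
Total: 21 hits, 11 misses, 5 evictions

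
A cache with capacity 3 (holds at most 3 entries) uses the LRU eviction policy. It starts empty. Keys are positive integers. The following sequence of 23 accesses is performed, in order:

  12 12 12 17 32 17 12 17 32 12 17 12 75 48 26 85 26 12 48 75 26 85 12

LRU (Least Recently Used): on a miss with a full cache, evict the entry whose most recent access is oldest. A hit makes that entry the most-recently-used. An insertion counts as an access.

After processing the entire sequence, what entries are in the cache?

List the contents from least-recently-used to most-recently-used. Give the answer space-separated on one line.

Answer: 26 85 12

Derivation:
LRU simulation (capacity=3):
  1. access 12: MISS. Cache (LRU->MRU): [12]
  2. access 12: HIT. Cache (LRU->MRU): [12]
  3. access 12: HIT. Cache (LRU->MRU): [12]
  4. access 17: MISS. Cache (LRU->MRU): [12 17]
  5. access 32: MISS. Cache (LRU->MRU): [12 17 32]
  6. access 17: HIT. Cache (LRU->MRU): [12 32 17]
  7. access 12: HIT. Cache (LRU->MRU): [32 17 12]
  8. access 17: HIT. Cache (LRU->MRU): [32 12 17]
  9. access 32: HIT. Cache (LRU->MRU): [12 17 32]
  10. access 12: HIT. Cache (LRU->MRU): [17 32 12]
  11. access 17: HIT. Cache (LRU->MRU): [32 12 17]
  12. access 12: HIT. Cache (LRU->MRU): [32 17 12]
  13. access 75: MISS, evict 32. Cache (LRU->MRU): [17 12 75]
  14. access 48: MISS, evict 17. Cache (LRU->MRU): [12 75 48]
  15. access 26: MISS, evict 12. Cache (LRU->MRU): [75 48 26]
  16. access 85: MISS, evict 75. Cache (LRU->MRU): [48 26 85]
  17. access 26: HIT. Cache (LRU->MRU): [48 85 26]
  18. access 12: MISS, evict 48. Cache (LRU->MRU): [85 26 12]
  19. access 48: MISS, evict 85. Cache (LRU->MRU): [26 12 48]
  20. access 75: MISS, evict 26. Cache (LRU->MRU): [12 48 75]
  21. access 26: MISS, evict 12. Cache (LRU->MRU): [48 75 26]
  22. access 85: MISS, evict 48. Cache (LRU->MRU): [75 26 85]
  23. access 12: MISS, evict 75. Cache (LRU->MRU): [26 85 12]
Total: 10 hits, 13 misses, 10 evictions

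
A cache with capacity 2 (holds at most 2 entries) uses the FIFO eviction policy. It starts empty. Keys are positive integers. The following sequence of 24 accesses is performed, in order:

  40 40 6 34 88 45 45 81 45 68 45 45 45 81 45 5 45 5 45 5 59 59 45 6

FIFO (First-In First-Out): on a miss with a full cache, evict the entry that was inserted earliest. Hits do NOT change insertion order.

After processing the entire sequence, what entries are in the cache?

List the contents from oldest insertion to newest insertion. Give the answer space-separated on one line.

FIFO simulation (capacity=2):
  1. access 40: MISS. Cache (old->new): [40]
  2. access 40: HIT. Cache (old->new): [40]
  3. access 6: MISS. Cache (old->new): [40 6]
  4. access 34: MISS, evict 40. Cache (old->new): [6 34]
  5. access 88: MISS, evict 6. Cache (old->new): [34 88]
  6. access 45: MISS, evict 34. Cache (old->new): [88 45]
  7. access 45: HIT. Cache (old->new): [88 45]
  8. access 81: MISS, evict 88. Cache (old->new): [45 81]
  9. access 45: HIT. Cache (old->new): [45 81]
  10. access 68: MISS, evict 45. Cache (old->new): [81 68]
  11. access 45: MISS, evict 81. Cache (old->new): [68 45]
  12. access 45: HIT. Cache (old->new): [68 45]
  13. access 45: HIT. Cache (old->new): [68 45]
  14. access 81: MISS, evict 68. Cache (old->new): [45 81]
  15. access 45: HIT. Cache (old->new): [45 81]
  16. access 5: MISS, evict 45. Cache (old->new): [81 5]
  17. access 45: MISS, evict 81. Cache (old->new): [5 45]
  18. access 5: HIT. Cache (old->new): [5 45]
  19. access 45: HIT. Cache (old->new): [5 45]
  20. access 5: HIT. Cache (old->new): [5 45]
  21. access 59: MISS, evict 5. Cache (old->new): [45 59]
  22. access 59: HIT. Cache (old->new): [45 59]
  23. access 45: HIT. Cache (old->new): [45 59]
  24. access 6: MISS, evict 45. Cache (old->new): [59 6]
Total: 11 hits, 13 misses, 11 evictions

Answer: 59 6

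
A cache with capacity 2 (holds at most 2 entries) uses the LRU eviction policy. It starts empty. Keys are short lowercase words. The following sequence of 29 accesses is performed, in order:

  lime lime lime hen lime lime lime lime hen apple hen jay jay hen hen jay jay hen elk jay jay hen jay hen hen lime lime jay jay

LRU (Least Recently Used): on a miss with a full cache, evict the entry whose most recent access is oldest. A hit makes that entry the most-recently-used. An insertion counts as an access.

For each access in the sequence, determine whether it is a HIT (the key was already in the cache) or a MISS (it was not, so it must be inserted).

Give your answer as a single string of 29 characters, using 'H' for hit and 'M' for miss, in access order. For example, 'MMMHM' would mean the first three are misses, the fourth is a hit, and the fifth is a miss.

Answer: MHHMHHHHHMHMHHHHHHMMHMHHHMHMH

Derivation:
LRU simulation (capacity=2):
  1. access lime: MISS. Cache (LRU->MRU): [lime]
  2. access lime: HIT. Cache (LRU->MRU): [lime]
  3. access lime: HIT. Cache (LRU->MRU): [lime]
  4. access hen: MISS. Cache (LRU->MRU): [lime hen]
  5. access lime: HIT. Cache (LRU->MRU): [hen lime]
  6. access lime: HIT. Cache (LRU->MRU): [hen lime]
  7. access lime: HIT. Cache (LRU->MRU): [hen lime]
  8. access lime: HIT. Cache (LRU->MRU): [hen lime]
  9. access hen: HIT. Cache (LRU->MRU): [lime hen]
  10. access apple: MISS, evict lime. Cache (LRU->MRU): [hen apple]
  11. access hen: HIT. Cache (LRU->MRU): [apple hen]
  12. access jay: MISS, evict apple. Cache (LRU->MRU): [hen jay]
  13. access jay: HIT. Cache (LRU->MRU): [hen jay]
  14. access hen: HIT. Cache (LRU->MRU): [jay hen]
  15. access hen: HIT. Cache (LRU->MRU): [jay hen]
  16. access jay: HIT. Cache (LRU->MRU): [hen jay]
  17. access jay: HIT. Cache (LRU->MRU): [hen jay]
  18. access hen: HIT. Cache (LRU->MRU): [jay hen]
  19. access elk: MISS, evict jay. Cache (LRU->MRU): [hen elk]
  20. access jay: MISS, evict hen. Cache (LRU->MRU): [elk jay]
  21. access jay: HIT. Cache (LRU->MRU): [elk jay]
  22. access hen: MISS, evict elk. Cache (LRU->MRU): [jay hen]
  23. access jay: HIT. Cache (LRU->MRU): [hen jay]
  24. access hen: HIT. Cache (LRU->MRU): [jay hen]
  25. access hen: HIT. Cache (LRU->MRU): [jay hen]
  26. access lime: MISS, evict jay. Cache (LRU->MRU): [hen lime]
  27. access lime: HIT. Cache (LRU->MRU): [hen lime]
  28. access jay: MISS, evict hen. Cache (LRU->MRU): [lime jay]
  29. access jay: HIT. Cache (LRU->MRU): [lime jay]
Total: 20 hits, 9 misses, 7 evictions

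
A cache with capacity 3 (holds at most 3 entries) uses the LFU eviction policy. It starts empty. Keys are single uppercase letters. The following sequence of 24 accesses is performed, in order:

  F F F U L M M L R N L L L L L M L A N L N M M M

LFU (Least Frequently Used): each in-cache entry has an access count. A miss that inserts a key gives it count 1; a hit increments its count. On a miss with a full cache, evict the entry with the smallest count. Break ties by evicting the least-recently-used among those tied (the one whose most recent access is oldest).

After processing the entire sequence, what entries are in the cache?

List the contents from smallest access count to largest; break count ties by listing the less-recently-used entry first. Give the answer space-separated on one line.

LFU simulation (capacity=3):
  1. access F: MISS. Cache: [F(c=1)]
  2. access F: HIT, count now 2. Cache: [F(c=2)]
  3. access F: HIT, count now 3. Cache: [F(c=3)]
  4. access U: MISS. Cache: [U(c=1) F(c=3)]
  5. access L: MISS. Cache: [U(c=1) L(c=1) F(c=3)]
  6. access M: MISS, evict U(c=1). Cache: [L(c=1) M(c=1) F(c=3)]
  7. access M: HIT, count now 2. Cache: [L(c=1) M(c=2) F(c=3)]
  8. access L: HIT, count now 2. Cache: [M(c=2) L(c=2) F(c=3)]
  9. access R: MISS, evict M(c=2). Cache: [R(c=1) L(c=2) F(c=3)]
  10. access N: MISS, evict R(c=1). Cache: [N(c=1) L(c=2) F(c=3)]
  11. access L: HIT, count now 3. Cache: [N(c=1) F(c=3) L(c=3)]
  12. access L: HIT, count now 4. Cache: [N(c=1) F(c=3) L(c=4)]
  13. access L: HIT, count now 5. Cache: [N(c=1) F(c=3) L(c=5)]
  14. access L: HIT, count now 6. Cache: [N(c=1) F(c=3) L(c=6)]
  15. access L: HIT, count now 7. Cache: [N(c=1) F(c=3) L(c=7)]
  16. access M: MISS, evict N(c=1). Cache: [M(c=1) F(c=3) L(c=7)]
  17. access L: HIT, count now 8. Cache: [M(c=1) F(c=3) L(c=8)]
  18. access A: MISS, evict M(c=1). Cache: [A(c=1) F(c=3) L(c=8)]
  19. access N: MISS, evict A(c=1). Cache: [N(c=1) F(c=3) L(c=8)]
  20. access L: HIT, count now 9. Cache: [N(c=1) F(c=3) L(c=9)]
  21. access N: HIT, count now 2. Cache: [N(c=2) F(c=3) L(c=9)]
  22. access M: MISS, evict N(c=2). Cache: [M(c=1) F(c=3) L(c=9)]
  23. access M: HIT, count now 2. Cache: [M(c=2) F(c=3) L(c=9)]
  24. access M: HIT, count now 3. Cache: [F(c=3) M(c=3) L(c=9)]
Total: 14 hits, 10 misses, 7 evictions

Answer: F M L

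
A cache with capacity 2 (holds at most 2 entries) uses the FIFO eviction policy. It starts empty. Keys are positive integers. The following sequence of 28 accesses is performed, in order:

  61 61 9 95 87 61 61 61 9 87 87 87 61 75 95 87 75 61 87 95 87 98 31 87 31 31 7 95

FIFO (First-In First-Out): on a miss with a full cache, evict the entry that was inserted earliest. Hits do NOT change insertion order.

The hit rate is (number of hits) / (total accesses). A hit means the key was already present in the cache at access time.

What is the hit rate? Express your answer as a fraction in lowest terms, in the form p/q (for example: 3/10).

Answer: 2/7

Derivation:
FIFO simulation (capacity=2):
  1. access 61: MISS. Cache (old->new): [61]
  2. access 61: HIT. Cache (old->new): [61]
  3. access 9: MISS. Cache (old->new): [61 9]
  4. access 95: MISS, evict 61. Cache (old->new): [9 95]
  5. access 87: MISS, evict 9. Cache (old->new): [95 87]
  6. access 61: MISS, evict 95. Cache (old->new): [87 61]
  7. access 61: HIT. Cache (old->new): [87 61]
  8. access 61: HIT. Cache (old->new): [87 61]
  9. access 9: MISS, evict 87. Cache (old->new): [61 9]
  10. access 87: MISS, evict 61. Cache (old->new): [9 87]
  11. access 87: HIT. Cache (old->new): [9 87]
  12. access 87: HIT. Cache (old->new): [9 87]
  13. access 61: MISS, evict 9. Cache (old->new): [87 61]
  14. access 75: MISS, evict 87. Cache (old->new): [61 75]
  15. access 95: MISS, evict 61. Cache (old->new): [75 95]
  16. access 87: MISS, evict 75. Cache (old->new): [95 87]
  17. access 75: MISS, evict 95. Cache (old->new): [87 75]
  18. access 61: MISS, evict 87. Cache (old->new): [75 61]
  19. access 87: MISS, evict 75. Cache (old->new): [61 87]
  20. access 95: MISS, evict 61. Cache (old->new): [87 95]
  21. access 87: HIT. Cache (old->new): [87 95]
  22. access 98: MISS, evict 87. Cache (old->new): [95 98]
  23. access 31: MISS, evict 95. Cache (old->new): [98 31]
  24. access 87: MISS, evict 98. Cache (old->new): [31 87]
  25. access 31: HIT. Cache (old->new): [31 87]
  26. access 31: HIT. Cache (old->new): [31 87]
  27. access 7: MISS, evict 31. Cache (old->new): [87 7]
  28. access 95: MISS, evict 87. Cache (old->new): [7 95]
Total: 8 hits, 20 misses, 18 evictions

Hit rate = 8/28 = 2/7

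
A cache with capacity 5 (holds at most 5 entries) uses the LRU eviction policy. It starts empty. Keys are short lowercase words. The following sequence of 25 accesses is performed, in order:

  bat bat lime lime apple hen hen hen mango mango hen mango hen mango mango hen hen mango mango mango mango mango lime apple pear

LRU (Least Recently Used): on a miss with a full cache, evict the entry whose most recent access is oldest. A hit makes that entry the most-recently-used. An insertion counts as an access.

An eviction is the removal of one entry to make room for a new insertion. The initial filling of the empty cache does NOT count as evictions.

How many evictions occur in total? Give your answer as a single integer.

Answer: 1

Derivation:
LRU simulation (capacity=5):
  1. access bat: MISS. Cache (LRU->MRU): [bat]
  2. access bat: HIT. Cache (LRU->MRU): [bat]
  3. access lime: MISS. Cache (LRU->MRU): [bat lime]
  4. access lime: HIT. Cache (LRU->MRU): [bat lime]
  5. access apple: MISS. Cache (LRU->MRU): [bat lime apple]
  6. access hen: MISS. Cache (LRU->MRU): [bat lime apple hen]
  7. access hen: HIT. Cache (LRU->MRU): [bat lime apple hen]
  8. access hen: HIT. Cache (LRU->MRU): [bat lime apple hen]
  9. access mango: MISS. Cache (LRU->MRU): [bat lime apple hen mango]
  10. access mango: HIT. Cache (LRU->MRU): [bat lime apple hen mango]
  11. access hen: HIT. Cache (LRU->MRU): [bat lime apple mango hen]
  12. access mango: HIT. Cache (LRU->MRU): [bat lime apple hen mango]
  13. access hen: HIT. Cache (LRU->MRU): [bat lime apple mango hen]
  14. access mango: HIT. Cache (LRU->MRU): [bat lime apple hen mango]
  15. access mango: HIT. Cache (LRU->MRU): [bat lime apple hen mango]
  16. access hen: HIT. Cache (LRU->MRU): [bat lime apple mango hen]
  17. access hen: HIT. Cache (LRU->MRU): [bat lime apple mango hen]
  18. access mango: HIT. Cache (LRU->MRU): [bat lime apple hen mango]
  19. access mango: HIT. Cache (LRU->MRU): [bat lime apple hen mango]
  20. access mango: HIT. Cache (LRU->MRU): [bat lime apple hen mango]
  21. access mango: HIT. Cache (LRU->MRU): [bat lime apple hen mango]
  22. access mango: HIT. Cache (LRU->MRU): [bat lime apple hen mango]
  23. access lime: HIT. Cache (LRU->MRU): [bat apple hen mango lime]
  24. access apple: HIT. Cache (LRU->MRU): [bat hen mango lime apple]
  25. access pear: MISS, evict bat. Cache (LRU->MRU): [hen mango lime apple pear]
Total: 19 hits, 6 misses, 1 evictions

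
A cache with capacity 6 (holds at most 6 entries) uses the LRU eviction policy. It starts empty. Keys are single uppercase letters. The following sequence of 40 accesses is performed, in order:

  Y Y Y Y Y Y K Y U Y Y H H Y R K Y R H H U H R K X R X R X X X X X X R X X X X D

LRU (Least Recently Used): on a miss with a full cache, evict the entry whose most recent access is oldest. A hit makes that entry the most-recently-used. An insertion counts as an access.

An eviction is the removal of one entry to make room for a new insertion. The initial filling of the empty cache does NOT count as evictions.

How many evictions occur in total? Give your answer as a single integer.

Answer: 1

Derivation:
LRU simulation (capacity=6):
  1. access Y: MISS. Cache (LRU->MRU): [Y]
  2. access Y: HIT. Cache (LRU->MRU): [Y]
  3. access Y: HIT. Cache (LRU->MRU): [Y]
  4. access Y: HIT. Cache (LRU->MRU): [Y]
  5. access Y: HIT. Cache (LRU->MRU): [Y]
  6. access Y: HIT. Cache (LRU->MRU): [Y]
  7. access K: MISS. Cache (LRU->MRU): [Y K]
  8. access Y: HIT. Cache (LRU->MRU): [K Y]
  9. access U: MISS. Cache (LRU->MRU): [K Y U]
  10. access Y: HIT. Cache (LRU->MRU): [K U Y]
  11. access Y: HIT. Cache (LRU->MRU): [K U Y]
  12. access H: MISS. Cache (LRU->MRU): [K U Y H]
  13. access H: HIT. Cache (LRU->MRU): [K U Y H]
  14. access Y: HIT. Cache (LRU->MRU): [K U H Y]
  15. access R: MISS. Cache (LRU->MRU): [K U H Y R]
  16. access K: HIT. Cache (LRU->MRU): [U H Y R K]
  17. access Y: HIT. Cache (LRU->MRU): [U H R K Y]
  18. access R: HIT. Cache (LRU->MRU): [U H K Y R]
  19. access H: HIT. Cache (LRU->MRU): [U K Y R H]
  20. access H: HIT. Cache (LRU->MRU): [U K Y R H]
  21. access U: HIT. Cache (LRU->MRU): [K Y R H U]
  22. access H: HIT. Cache (LRU->MRU): [K Y R U H]
  23. access R: HIT. Cache (LRU->MRU): [K Y U H R]
  24. access K: HIT. Cache (LRU->MRU): [Y U H R K]
  25. access X: MISS. Cache (LRU->MRU): [Y U H R K X]
  26. access R: HIT. Cache (LRU->MRU): [Y U H K X R]
  27. access X: HIT. Cache (LRU->MRU): [Y U H K R X]
  28. access R: HIT. Cache (LRU->MRU): [Y U H K X R]
  29. access X: HIT. Cache (LRU->MRU): [Y U H K R X]
  30. access X: HIT. Cache (LRU->MRU): [Y U H K R X]
  31. access X: HIT. Cache (LRU->MRU): [Y U H K R X]
  32. access X: HIT. Cache (LRU->MRU): [Y U H K R X]
  33. access X: HIT. Cache (LRU->MRU): [Y U H K R X]
  34. access X: HIT. Cache (LRU->MRU): [Y U H K R X]
  35. access R: HIT. Cache (LRU->MRU): [Y U H K X R]
  36. access X: HIT. Cache (LRU->MRU): [Y U H K R X]
  37. access X: HIT. Cache (LRU->MRU): [Y U H K R X]
  38. access X: HIT. Cache (LRU->MRU): [Y U H K R X]
  39. access X: HIT. Cache (LRU->MRU): [Y U H K R X]
  40. access D: MISS, evict Y. Cache (LRU->MRU): [U H K R X D]
Total: 33 hits, 7 misses, 1 evictions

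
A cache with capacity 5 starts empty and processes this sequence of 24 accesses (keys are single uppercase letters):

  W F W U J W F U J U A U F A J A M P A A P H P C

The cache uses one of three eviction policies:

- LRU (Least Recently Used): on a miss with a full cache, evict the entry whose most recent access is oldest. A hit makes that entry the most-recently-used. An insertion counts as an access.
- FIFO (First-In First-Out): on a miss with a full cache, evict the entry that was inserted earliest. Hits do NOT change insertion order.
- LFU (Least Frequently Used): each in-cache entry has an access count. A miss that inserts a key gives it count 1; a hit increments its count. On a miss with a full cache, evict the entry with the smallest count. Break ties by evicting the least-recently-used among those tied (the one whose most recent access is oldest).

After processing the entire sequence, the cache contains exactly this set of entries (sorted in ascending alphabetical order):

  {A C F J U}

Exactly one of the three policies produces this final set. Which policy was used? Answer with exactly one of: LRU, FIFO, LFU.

Answer: LFU

Derivation:
Simulating under each policy and comparing final sets:
  LRU: final set = {A C H M P} -> differs
  FIFO: final set = {A C H M P} -> differs
  LFU: final set = {A C F J U} -> MATCHES target
Only LFU produces the target set.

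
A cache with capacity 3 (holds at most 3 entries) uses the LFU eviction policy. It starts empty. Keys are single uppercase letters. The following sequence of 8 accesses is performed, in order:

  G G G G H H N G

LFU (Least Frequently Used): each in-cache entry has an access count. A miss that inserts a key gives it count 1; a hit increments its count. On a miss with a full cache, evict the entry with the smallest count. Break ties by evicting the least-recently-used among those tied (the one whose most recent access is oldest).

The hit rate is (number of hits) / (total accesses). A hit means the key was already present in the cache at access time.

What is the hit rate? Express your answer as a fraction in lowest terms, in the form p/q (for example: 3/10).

LFU simulation (capacity=3):
  1. access G: MISS. Cache: [G(c=1)]
  2. access G: HIT, count now 2. Cache: [G(c=2)]
  3. access G: HIT, count now 3. Cache: [G(c=3)]
  4. access G: HIT, count now 4. Cache: [G(c=4)]
  5. access H: MISS. Cache: [H(c=1) G(c=4)]
  6. access H: HIT, count now 2. Cache: [H(c=2) G(c=4)]
  7. access N: MISS. Cache: [N(c=1) H(c=2) G(c=4)]
  8. access G: HIT, count now 5. Cache: [N(c=1) H(c=2) G(c=5)]
Total: 5 hits, 3 misses, 0 evictions

Hit rate = 5/8

Answer: 5/8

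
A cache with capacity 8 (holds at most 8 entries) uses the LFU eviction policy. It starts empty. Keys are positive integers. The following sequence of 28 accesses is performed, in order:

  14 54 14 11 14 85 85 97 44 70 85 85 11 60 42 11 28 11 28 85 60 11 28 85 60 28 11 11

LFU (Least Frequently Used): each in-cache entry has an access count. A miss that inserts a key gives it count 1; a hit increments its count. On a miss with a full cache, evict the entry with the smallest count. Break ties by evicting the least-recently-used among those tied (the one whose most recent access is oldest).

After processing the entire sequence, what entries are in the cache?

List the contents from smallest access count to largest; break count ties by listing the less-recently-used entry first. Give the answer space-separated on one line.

Answer: 44 70 42 14 60 28 85 11

Derivation:
LFU simulation (capacity=8):
  1. access 14: MISS. Cache: [14(c=1)]
  2. access 54: MISS. Cache: [14(c=1) 54(c=1)]
  3. access 14: HIT, count now 2. Cache: [54(c=1) 14(c=2)]
  4. access 11: MISS. Cache: [54(c=1) 11(c=1) 14(c=2)]
  5. access 14: HIT, count now 3. Cache: [54(c=1) 11(c=1) 14(c=3)]
  6. access 85: MISS. Cache: [54(c=1) 11(c=1) 85(c=1) 14(c=3)]
  7. access 85: HIT, count now 2. Cache: [54(c=1) 11(c=1) 85(c=2) 14(c=3)]
  8. access 97: MISS. Cache: [54(c=1) 11(c=1) 97(c=1) 85(c=2) 14(c=3)]
  9. access 44: MISS. Cache: [54(c=1) 11(c=1) 97(c=1) 44(c=1) 85(c=2) 14(c=3)]
  10. access 70: MISS. Cache: [54(c=1) 11(c=1) 97(c=1) 44(c=1) 70(c=1) 85(c=2) 14(c=3)]
  11. access 85: HIT, count now 3. Cache: [54(c=1) 11(c=1) 97(c=1) 44(c=1) 70(c=1) 14(c=3) 85(c=3)]
  12. access 85: HIT, count now 4. Cache: [54(c=1) 11(c=1) 97(c=1) 44(c=1) 70(c=1) 14(c=3) 85(c=4)]
  13. access 11: HIT, count now 2. Cache: [54(c=1) 97(c=1) 44(c=1) 70(c=1) 11(c=2) 14(c=3) 85(c=4)]
  14. access 60: MISS. Cache: [54(c=1) 97(c=1) 44(c=1) 70(c=1) 60(c=1) 11(c=2) 14(c=3) 85(c=4)]
  15. access 42: MISS, evict 54(c=1). Cache: [97(c=1) 44(c=1) 70(c=1) 60(c=1) 42(c=1) 11(c=2) 14(c=3) 85(c=4)]
  16. access 11: HIT, count now 3. Cache: [97(c=1) 44(c=1) 70(c=1) 60(c=1) 42(c=1) 14(c=3) 11(c=3) 85(c=4)]
  17. access 28: MISS, evict 97(c=1). Cache: [44(c=1) 70(c=1) 60(c=1) 42(c=1) 28(c=1) 14(c=3) 11(c=3) 85(c=4)]
  18. access 11: HIT, count now 4. Cache: [44(c=1) 70(c=1) 60(c=1) 42(c=1) 28(c=1) 14(c=3) 85(c=4) 11(c=4)]
  19. access 28: HIT, count now 2. Cache: [44(c=1) 70(c=1) 60(c=1) 42(c=1) 28(c=2) 14(c=3) 85(c=4) 11(c=4)]
  20. access 85: HIT, count now 5. Cache: [44(c=1) 70(c=1) 60(c=1) 42(c=1) 28(c=2) 14(c=3) 11(c=4) 85(c=5)]
  21. access 60: HIT, count now 2. Cache: [44(c=1) 70(c=1) 42(c=1) 28(c=2) 60(c=2) 14(c=3) 11(c=4) 85(c=5)]
  22. access 11: HIT, count now 5. Cache: [44(c=1) 70(c=1) 42(c=1) 28(c=2) 60(c=2) 14(c=3) 85(c=5) 11(c=5)]
  23. access 28: HIT, count now 3. Cache: [44(c=1) 70(c=1) 42(c=1) 60(c=2) 14(c=3) 28(c=3) 85(c=5) 11(c=5)]
  24. access 85: HIT, count now 6. Cache: [44(c=1) 70(c=1) 42(c=1) 60(c=2) 14(c=3) 28(c=3) 11(c=5) 85(c=6)]
  25. access 60: HIT, count now 3. Cache: [44(c=1) 70(c=1) 42(c=1) 14(c=3) 28(c=3) 60(c=3) 11(c=5) 85(c=6)]
  26. access 28: HIT, count now 4. Cache: [44(c=1) 70(c=1) 42(c=1) 14(c=3) 60(c=3) 28(c=4) 11(c=5) 85(c=6)]
  27. access 11: HIT, count now 6. Cache: [44(c=1) 70(c=1) 42(c=1) 14(c=3) 60(c=3) 28(c=4) 85(c=6) 11(c=6)]
  28. access 11: HIT, count now 7. Cache: [44(c=1) 70(c=1) 42(c=1) 14(c=3) 60(c=3) 28(c=4) 85(c=6) 11(c=7)]
Total: 18 hits, 10 misses, 2 evictions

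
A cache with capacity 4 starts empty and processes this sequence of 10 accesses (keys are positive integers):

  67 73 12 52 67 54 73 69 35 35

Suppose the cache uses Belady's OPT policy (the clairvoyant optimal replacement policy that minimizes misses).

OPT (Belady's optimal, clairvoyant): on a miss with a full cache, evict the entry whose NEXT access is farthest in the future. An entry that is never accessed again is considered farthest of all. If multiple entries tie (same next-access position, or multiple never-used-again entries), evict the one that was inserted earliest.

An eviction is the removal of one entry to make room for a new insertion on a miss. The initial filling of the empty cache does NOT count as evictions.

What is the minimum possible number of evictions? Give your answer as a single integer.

OPT (Belady) simulation (capacity=4):
  1. access 67: MISS. Cache: [67]
  2. access 73: MISS. Cache: [67 73]
  3. access 12: MISS. Cache: [67 73 12]
  4. access 52: MISS. Cache: [67 73 12 52]
  5. access 67: HIT. Next use of 67: never. Cache: [67 73 12 52]
  6. access 54: MISS, evict 67 (next use: never). Cache: [73 12 52 54]
  7. access 73: HIT. Next use of 73: never. Cache: [73 12 52 54]
  8. access 69: MISS, evict 73 (next use: never). Cache: [12 52 54 69]
  9. access 35: MISS, evict 12 (next use: never). Cache: [52 54 69 35]
  10. access 35: HIT. Next use of 35: never. Cache: [52 54 69 35]
Total: 3 hits, 7 misses, 3 evictions

Answer: 3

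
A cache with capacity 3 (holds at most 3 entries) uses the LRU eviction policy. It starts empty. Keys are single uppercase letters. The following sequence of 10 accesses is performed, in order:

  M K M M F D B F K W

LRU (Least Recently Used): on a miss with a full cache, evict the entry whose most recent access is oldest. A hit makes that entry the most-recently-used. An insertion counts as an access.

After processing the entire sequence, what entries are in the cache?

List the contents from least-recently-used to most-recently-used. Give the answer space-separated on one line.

LRU simulation (capacity=3):
  1. access M: MISS. Cache (LRU->MRU): [M]
  2. access K: MISS. Cache (LRU->MRU): [M K]
  3. access M: HIT. Cache (LRU->MRU): [K M]
  4. access M: HIT. Cache (LRU->MRU): [K M]
  5. access F: MISS. Cache (LRU->MRU): [K M F]
  6. access D: MISS, evict K. Cache (LRU->MRU): [M F D]
  7. access B: MISS, evict M. Cache (LRU->MRU): [F D B]
  8. access F: HIT. Cache (LRU->MRU): [D B F]
  9. access K: MISS, evict D. Cache (LRU->MRU): [B F K]
  10. access W: MISS, evict B. Cache (LRU->MRU): [F K W]
Total: 3 hits, 7 misses, 4 evictions

Answer: F K W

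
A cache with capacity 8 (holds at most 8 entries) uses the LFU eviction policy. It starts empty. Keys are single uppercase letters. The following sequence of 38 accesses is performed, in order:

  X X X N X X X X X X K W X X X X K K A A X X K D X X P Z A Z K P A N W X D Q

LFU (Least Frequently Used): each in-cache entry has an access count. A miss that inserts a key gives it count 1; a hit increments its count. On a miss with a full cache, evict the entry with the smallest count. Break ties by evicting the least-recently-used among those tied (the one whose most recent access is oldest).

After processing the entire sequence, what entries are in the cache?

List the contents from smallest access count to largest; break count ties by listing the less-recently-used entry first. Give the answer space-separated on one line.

LFU simulation (capacity=8):
  1. access X: MISS. Cache: [X(c=1)]
  2. access X: HIT, count now 2. Cache: [X(c=2)]
  3. access X: HIT, count now 3. Cache: [X(c=3)]
  4. access N: MISS. Cache: [N(c=1) X(c=3)]
  5. access X: HIT, count now 4. Cache: [N(c=1) X(c=4)]
  6. access X: HIT, count now 5. Cache: [N(c=1) X(c=5)]
  7. access X: HIT, count now 6. Cache: [N(c=1) X(c=6)]
  8. access X: HIT, count now 7. Cache: [N(c=1) X(c=7)]
  9. access X: HIT, count now 8. Cache: [N(c=1) X(c=8)]
  10. access X: HIT, count now 9. Cache: [N(c=1) X(c=9)]
  11. access K: MISS. Cache: [N(c=1) K(c=1) X(c=9)]
  12. access W: MISS. Cache: [N(c=1) K(c=1) W(c=1) X(c=9)]
  13. access X: HIT, count now 10. Cache: [N(c=1) K(c=1) W(c=1) X(c=10)]
  14. access X: HIT, count now 11. Cache: [N(c=1) K(c=1) W(c=1) X(c=11)]
  15. access X: HIT, count now 12. Cache: [N(c=1) K(c=1) W(c=1) X(c=12)]
  16. access X: HIT, count now 13. Cache: [N(c=1) K(c=1) W(c=1) X(c=13)]
  17. access K: HIT, count now 2. Cache: [N(c=1) W(c=1) K(c=2) X(c=13)]
  18. access K: HIT, count now 3. Cache: [N(c=1) W(c=1) K(c=3) X(c=13)]
  19. access A: MISS. Cache: [N(c=1) W(c=1) A(c=1) K(c=3) X(c=13)]
  20. access A: HIT, count now 2. Cache: [N(c=1) W(c=1) A(c=2) K(c=3) X(c=13)]
  21. access X: HIT, count now 14. Cache: [N(c=1) W(c=1) A(c=2) K(c=3) X(c=14)]
  22. access X: HIT, count now 15. Cache: [N(c=1) W(c=1) A(c=2) K(c=3) X(c=15)]
  23. access K: HIT, count now 4. Cache: [N(c=1) W(c=1) A(c=2) K(c=4) X(c=15)]
  24. access D: MISS. Cache: [N(c=1) W(c=1) D(c=1) A(c=2) K(c=4) X(c=15)]
  25. access X: HIT, count now 16. Cache: [N(c=1) W(c=1) D(c=1) A(c=2) K(c=4) X(c=16)]
  26. access X: HIT, count now 17. Cache: [N(c=1) W(c=1) D(c=1) A(c=2) K(c=4) X(c=17)]
  27. access P: MISS. Cache: [N(c=1) W(c=1) D(c=1) P(c=1) A(c=2) K(c=4) X(c=17)]
  28. access Z: MISS. Cache: [N(c=1) W(c=1) D(c=1) P(c=1) Z(c=1) A(c=2) K(c=4) X(c=17)]
  29. access A: HIT, count now 3. Cache: [N(c=1) W(c=1) D(c=1) P(c=1) Z(c=1) A(c=3) K(c=4) X(c=17)]
  30. access Z: HIT, count now 2. Cache: [N(c=1) W(c=1) D(c=1) P(c=1) Z(c=2) A(c=3) K(c=4) X(c=17)]
  31. access K: HIT, count now 5. Cache: [N(c=1) W(c=1) D(c=1) P(c=1) Z(c=2) A(c=3) K(c=5) X(c=17)]
  32. access P: HIT, count now 2. Cache: [N(c=1) W(c=1) D(c=1) Z(c=2) P(c=2) A(c=3) K(c=5) X(c=17)]
  33. access A: HIT, count now 4. Cache: [N(c=1) W(c=1) D(c=1) Z(c=2) P(c=2) A(c=4) K(c=5) X(c=17)]
  34. access N: HIT, count now 2. Cache: [W(c=1) D(c=1) Z(c=2) P(c=2) N(c=2) A(c=4) K(c=5) X(c=17)]
  35. access W: HIT, count now 2. Cache: [D(c=1) Z(c=2) P(c=2) N(c=2) W(c=2) A(c=4) K(c=5) X(c=17)]
  36. access X: HIT, count now 18. Cache: [D(c=1) Z(c=2) P(c=2) N(c=2) W(c=2) A(c=4) K(c=5) X(c=18)]
  37. access D: HIT, count now 2. Cache: [Z(c=2) P(c=2) N(c=2) W(c=2) D(c=2) A(c=4) K(c=5) X(c=18)]
  38. access Q: MISS, evict Z(c=2). Cache: [Q(c=1) P(c=2) N(c=2) W(c=2) D(c=2) A(c=4) K(c=5) X(c=18)]
Total: 29 hits, 9 misses, 1 evictions

Answer: Q P N W D A K X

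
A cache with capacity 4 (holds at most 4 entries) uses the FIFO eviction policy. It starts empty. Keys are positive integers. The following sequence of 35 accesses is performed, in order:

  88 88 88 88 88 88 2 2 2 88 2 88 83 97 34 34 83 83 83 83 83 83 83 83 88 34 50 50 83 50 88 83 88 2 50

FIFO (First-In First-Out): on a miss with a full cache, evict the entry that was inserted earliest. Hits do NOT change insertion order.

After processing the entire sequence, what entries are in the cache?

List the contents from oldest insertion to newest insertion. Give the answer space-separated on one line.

Answer: 88 50 83 2

Derivation:
FIFO simulation (capacity=4):
  1. access 88: MISS. Cache (old->new): [88]
  2. access 88: HIT. Cache (old->new): [88]
  3. access 88: HIT. Cache (old->new): [88]
  4. access 88: HIT. Cache (old->new): [88]
  5. access 88: HIT. Cache (old->new): [88]
  6. access 88: HIT. Cache (old->new): [88]
  7. access 2: MISS. Cache (old->new): [88 2]
  8. access 2: HIT. Cache (old->new): [88 2]
  9. access 2: HIT. Cache (old->new): [88 2]
  10. access 88: HIT. Cache (old->new): [88 2]
  11. access 2: HIT. Cache (old->new): [88 2]
  12. access 88: HIT. Cache (old->new): [88 2]
  13. access 83: MISS. Cache (old->new): [88 2 83]
  14. access 97: MISS. Cache (old->new): [88 2 83 97]
  15. access 34: MISS, evict 88. Cache (old->new): [2 83 97 34]
  16. access 34: HIT. Cache (old->new): [2 83 97 34]
  17. access 83: HIT. Cache (old->new): [2 83 97 34]
  18. access 83: HIT. Cache (old->new): [2 83 97 34]
  19. access 83: HIT. Cache (old->new): [2 83 97 34]
  20. access 83: HIT. Cache (old->new): [2 83 97 34]
  21. access 83: HIT. Cache (old->new): [2 83 97 34]
  22. access 83: HIT. Cache (old->new): [2 83 97 34]
  23. access 83: HIT. Cache (old->new): [2 83 97 34]
  24. access 83: HIT. Cache (old->new): [2 83 97 34]
  25. access 88: MISS, evict 2. Cache (old->new): [83 97 34 88]
  26. access 34: HIT. Cache (old->new): [83 97 34 88]
  27. access 50: MISS, evict 83. Cache (old->new): [97 34 88 50]
  28. access 50: HIT. Cache (old->new): [97 34 88 50]
  29. access 83: MISS, evict 97. Cache (old->new): [34 88 50 83]
  30. access 50: HIT. Cache (old->new): [34 88 50 83]
  31. access 88: HIT. Cache (old->new): [34 88 50 83]
  32. access 83: HIT. Cache (old->new): [34 88 50 83]
  33. access 88: HIT. Cache (old->new): [34 88 50 83]
  34. access 2: MISS, evict 34. Cache (old->new): [88 50 83 2]
  35. access 50: HIT. Cache (old->new): [88 50 83 2]
Total: 26 hits, 9 misses, 5 evictions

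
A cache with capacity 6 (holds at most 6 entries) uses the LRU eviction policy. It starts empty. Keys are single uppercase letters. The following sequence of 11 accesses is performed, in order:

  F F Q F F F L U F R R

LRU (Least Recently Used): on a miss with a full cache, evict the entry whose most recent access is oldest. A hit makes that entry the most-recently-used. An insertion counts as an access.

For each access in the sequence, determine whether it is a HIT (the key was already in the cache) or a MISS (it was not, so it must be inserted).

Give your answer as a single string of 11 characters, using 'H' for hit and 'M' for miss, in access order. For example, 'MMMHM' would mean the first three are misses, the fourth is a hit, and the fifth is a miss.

LRU simulation (capacity=6):
  1. access F: MISS. Cache (LRU->MRU): [F]
  2. access F: HIT. Cache (LRU->MRU): [F]
  3. access Q: MISS. Cache (LRU->MRU): [F Q]
  4. access F: HIT. Cache (LRU->MRU): [Q F]
  5. access F: HIT. Cache (LRU->MRU): [Q F]
  6. access F: HIT. Cache (LRU->MRU): [Q F]
  7. access L: MISS. Cache (LRU->MRU): [Q F L]
  8. access U: MISS. Cache (LRU->MRU): [Q F L U]
  9. access F: HIT. Cache (LRU->MRU): [Q L U F]
  10. access R: MISS. Cache (LRU->MRU): [Q L U F R]
  11. access R: HIT. Cache (LRU->MRU): [Q L U F R]
Total: 6 hits, 5 misses, 0 evictions

Answer: MHMHHHMMHMH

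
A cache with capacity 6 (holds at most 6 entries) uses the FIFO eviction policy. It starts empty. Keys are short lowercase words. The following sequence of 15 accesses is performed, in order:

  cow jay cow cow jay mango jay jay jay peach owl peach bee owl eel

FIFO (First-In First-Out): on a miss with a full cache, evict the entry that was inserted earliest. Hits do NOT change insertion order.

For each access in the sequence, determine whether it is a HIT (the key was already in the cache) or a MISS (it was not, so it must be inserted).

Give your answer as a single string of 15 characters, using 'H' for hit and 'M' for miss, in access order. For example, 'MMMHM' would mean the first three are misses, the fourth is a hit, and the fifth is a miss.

FIFO simulation (capacity=6):
  1. access cow: MISS. Cache (old->new): [cow]
  2. access jay: MISS. Cache (old->new): [cow jay]
  3. access cow: HIT. Cache (old->new): [cow jay]
  4. access cow: HIT. Cache (old->new): [cow jay]
  5. access jay: HIT. Cache (old->new): [cow jay]
  6. access mango: MISS. Cache (old->new): [cow jay mango]
  7. access jay: HIT. Cache (old->new): [cow jay mango]
  8. access jay: HIT. Cache (old->new): [cow jay mango]
  9. access jay: HIT. Cache (old->new): [cow jay mango]
  10. access peach: MISS. Cache (old->new): [cow jay mango peach]
  11. access owl: MISS. Cache (old->new): [cow jay mango peach owl]
  12. access peach: HIT. Cache (old->new): [cow jay mango peach owl]
  13. access bee: MISS. Cache (old->new): [cow jay mango peach owl bee]
  14. access owl: HIT. Cache (old->new): [cow jay mango peach owl bee]
  15. access eel: MISS, evict cow. Cache (old->new): [jay mango peach owl bee eel]
Total: 8 hits, 7 misses, 1 evictions

Answer: MMHHHMHHHMMHMHM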